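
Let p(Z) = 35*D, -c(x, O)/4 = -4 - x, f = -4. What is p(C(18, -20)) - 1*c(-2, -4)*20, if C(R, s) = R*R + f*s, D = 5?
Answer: 15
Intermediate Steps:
c(x, O) = 16 + 4*x (c(x, O) = -4*(-4 - x) = 16 + 4*x)
C(R, s) = R**2 - 4*s (C(R, s) = R*R - 4*s = R**2 - 4*s)
p(Z) = 175 (p(Z) = 35*5 = 175)
p(C(18, -20)) - 1*c(-2, -4)*20 = 175 - 1*(16 + 4*(-2))*20 = 175 - 1*(16 - 8)*20 = 175 - 1*8*20 = 175 - 8*20 = 175 - 1*160 = 175 - 160 = 15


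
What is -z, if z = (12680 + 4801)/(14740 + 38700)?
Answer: -17481/53440 ≈ -0.32711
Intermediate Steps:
z = 17481/53440 ≈ 0.32711
-z = -1*17481/53440 = -17481/53440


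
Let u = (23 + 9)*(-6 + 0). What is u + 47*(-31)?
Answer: -1649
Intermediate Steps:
u = -192 (u = 32*(-6) = -192)
u + 47*(-31) = -192 + 47*(-31) = -192 - 1457 = -1649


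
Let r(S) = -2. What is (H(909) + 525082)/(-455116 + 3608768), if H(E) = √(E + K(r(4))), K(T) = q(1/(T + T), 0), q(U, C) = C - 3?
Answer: 262541/1576826 + √906/3153652 ≈ 0.16651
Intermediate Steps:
q(U, C) = -3 + C
K(T) = -3 (K(T) = -3 + 0 = -3)
H(E) = √(-3 + E) (H(E) = √(E - 3) = √(-3 + E))
(H(909) + 525082)/(-455116 + 3608768) = (√(-3 + 909) + 525082)/(-455116 + 3608768) = (√906 + 525082)/3153652 = (525082 + √906)*(1/3153652) = 262541/1576826 + √906/3153652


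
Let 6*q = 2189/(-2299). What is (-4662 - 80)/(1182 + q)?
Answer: -5946468/1482029 ≈ -4.0124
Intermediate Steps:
q = -199/1254 (q = (2189/(-2299))/6 = (2189*(-1/2299))/6 = (⅙)*(-199/209) = -199/1254 ≈ -0.15869)
(-4662 - 80)/(1182 + q) = (-4662 - 80)/(1182 - 199/1254) = -4742/1482029/1254 = -4742*1254/1482029 = -5946468/1482029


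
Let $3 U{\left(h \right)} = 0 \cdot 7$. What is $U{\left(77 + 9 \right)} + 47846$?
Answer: $47846$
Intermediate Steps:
$U{\left(h \right)} = 0$ ($U{\left(h \right)} = \frac{0 \cdot 7}{3} = \frac{1}{3} \cdot 0 = 0$)
$U{\left(77 + 9 \right)} + 47846 = 0 + 47846 = 47846$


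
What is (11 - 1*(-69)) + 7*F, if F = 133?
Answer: 1011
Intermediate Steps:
(11 - 1*(-69)) + 7*F = (11 - 1*(-69)) + 7*133 = (11 + 69) + 931 = 80 + 931 = 1011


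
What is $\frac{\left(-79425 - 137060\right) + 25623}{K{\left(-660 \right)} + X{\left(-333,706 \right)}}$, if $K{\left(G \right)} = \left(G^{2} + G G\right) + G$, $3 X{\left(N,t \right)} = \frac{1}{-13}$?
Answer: $- \frac{7443618}{33951059} \approx -0.21925$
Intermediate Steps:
$X{\left(N,t \right)} = - \frac{1}{39}$ ($X{\left(N,t \right)} = \frac{1}{3 \left(-13\right)} = \frac{1}{3} \left(- \frac{1}{13}\right) = - \frac{1}{39}$)
$K{\left(G \right)} = G + 2 G^{2}$ ($K{\left(G \right)} = \left(G^{2} + G^{2}\right) + G = 2 G^{2} + G = G + 2 G^{2}$)
$\frac{\left(-79425 - 137060\right) + 25623}{K{\left(-660 \right)} + X{\left(-333,706 \right)}} = \frac{\left(-79425 - 137060\right) + 25623}{- 660 \left(1 + 2 \left(-660\right)\right) - \frac{1}{39}} = \frac{\left(-79425 - 137060\right) + 25623}{- 660 \left(1 - 1320\right) - \frac{1}{39}} = \frac{-216485 + 25623}{\left(-660\right) \left(-1319\right) - \frac{1}{39}} = - \frac{190862}{870540 - \frac{1}{39}} = - \frac{190862}{\frac{33951059}{39}} = \left(-190862\right) \frac{39}{33951059} = - \frac{7443618}{33951059}$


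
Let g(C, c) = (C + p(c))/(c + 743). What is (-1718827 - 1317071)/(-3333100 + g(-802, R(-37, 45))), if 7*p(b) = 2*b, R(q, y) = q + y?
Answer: 7979857893/8761056149 ≈ 0.91083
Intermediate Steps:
p(b) = 2*b/7 (p(b) = (2*b)/7 = 2*b/7)
g(C, c) = (C + 2*c/7)/(743 + c) (g(C, c) = (C + 2*c/7)/(c + 743) = (C + 2*c/7)/(743 + c))
(-1718827 - 1317071)/(-3333100 + g(-802, R(-37, 45))) = (-1718827 - 1317071)/(-3333100 + (-802 + 2*(-37 + 45)/7)/(743 + (-37 + 45))) = -3035898/(-3333100 + (-802 + (2/7)*8)/(743 + 8)) = -3035898/(-3333100 + (-802 + 16/7)/751) = -3035898/(-3333100 + (1/751)*(-5598/7)) = -3035898/(-3333100 - 5598/5257) = -3035898/(-17522112298/5257) = -3035898*(-5257/17522112298) = 7979857893/8761056149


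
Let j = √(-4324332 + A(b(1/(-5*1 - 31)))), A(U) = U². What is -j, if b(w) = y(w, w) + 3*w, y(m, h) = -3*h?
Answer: -2*I*√1081083 ≈ -2079.5*I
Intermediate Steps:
b(w) = 0 (b(w) = -3*w + 3*w = 0)
j = 2*I*√1081083 (j = √(-4324332 + 0²) = √(-4324332 + 0) = √(-4324332) = 2*I*√1081083 ≈ 2079.5*I)
-j = -2*I*√1081083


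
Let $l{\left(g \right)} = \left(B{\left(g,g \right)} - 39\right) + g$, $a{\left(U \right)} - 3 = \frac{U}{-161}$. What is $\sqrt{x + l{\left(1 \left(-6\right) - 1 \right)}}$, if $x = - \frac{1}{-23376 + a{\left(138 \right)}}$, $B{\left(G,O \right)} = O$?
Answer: $\frac{i \sqrt{1418836557198}}{163617} \approx 7.2801 i$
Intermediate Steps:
$a{\left(U \right)} = 3 - \frac{U}{161}$ ($a{\left(U \right)} = 3 + \frac{U}{-161} = 3 + U \left(- \frac{1}{161}\right) = 3 - \frac{U}{161}$)
$x = \frac{7}{163617}$ ($x = - \frac{1}{-23376 + \left(3 - \frac{6}{7}\right)} = - \frac{1}{-23376 + \frac{15}{7}} = - \frac{1}{- \frac{163617}{7}} = \left(-1\right) \left(- \frac{7}{163617}\right) = \frac{7}{163617} \approx 4.2783 \cdot 10^{-5}$)
$l{\left(g \right)} = -39 + 2 g$ ($l{\left(g \right)} = \left(g - 39\right) + g = \left(-39 + g\right) + g = -39 + 2 g$)
$\sqrt{x + l{\left(1 \left(-6\right) - 1 \right)}} = \sqrt{\frac{7}{163617} - \left(39 - 2 \left(1 \left(-6\right) - 1\right)\right)} = \sqrt{\frac{7}{163617} - \left(39 - 2 \left(-6 - 1\right)\right)} = \sqrt{\frac{7}{163617} + \left(-39 + 2 \left(-7\right)\right)} = \sqrt{\frac{7}{163617} - 53} = \sqrt{- \frac{8671694}{163617}} = \frac{i \sqrt{1418836557198}}{163617}$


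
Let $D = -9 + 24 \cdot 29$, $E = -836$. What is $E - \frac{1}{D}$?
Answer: $- \frac{574333}{687} \approx -836.0$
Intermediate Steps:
$D = 687$ ($D = -9 + 696 = 687$)
$E - \frac{1}{D} = -836 - \frac{1}{687} = - \frac{574333}{687}$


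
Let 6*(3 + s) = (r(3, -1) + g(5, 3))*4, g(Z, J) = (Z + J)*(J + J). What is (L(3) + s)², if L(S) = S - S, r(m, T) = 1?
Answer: 7921/9 ≈ 880.11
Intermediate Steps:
g(Z, J) = 2*J*(J + Z) (g(Z, J) = (J + Z)*(2*J) = 2*J*(J + Z))
L(S) = 0
s = 89/3 (s = -3 + ((1 + 2*3*(3 + 5))*4)/6 = -3 + ((1 + 2*3*8)*4)/6 = -3 + ((1 + 48)*4)/6 = -3 + (49*4)/6 = -3 + (⅙)*196 = -3 + 98/3 = 89/3 ≈ 29.667)
(L(3) + s)² = (0 + 89/3)² = (89/3)² = 7921/9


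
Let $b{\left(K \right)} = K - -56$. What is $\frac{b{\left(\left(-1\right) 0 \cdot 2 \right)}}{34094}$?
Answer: $\frac{28}{17047} \approx 0.0016425$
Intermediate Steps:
$b{\left(K \right)} = 56 + K$ ($b{\left(K \right)} = K + 56 = 56 + K$)
$\frac{b{\left(\left(-1\right) 0 \cdot 2 \right)}}{34094} = \frac{56 + \left(-1\right) 0 \cdot 2}{34094} = \left(56 + 0 \cdot 2\right) \frac{1}{34094} = \left(56 + 0\right) \frac{1}{34094} = 56 \cdot \frac{1}{34094} = \frac{28}{17047}$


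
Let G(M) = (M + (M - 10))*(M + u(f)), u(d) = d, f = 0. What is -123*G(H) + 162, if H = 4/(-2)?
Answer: -3282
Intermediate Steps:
H = -2 (H = 4*(-1/2) = -2)
G(M) = M*(-10 + 2*M) (G(M) = (M + (M - 10))*(M + 0) = (M + (-10 + M))*M = (-10 + 2*M)*M = M*(-10 + 2*M))
-123*G(H) + 162 = -246*(-2)*(-5 - 2) + 162 = -246*(-2)*(-7) + 162 = -123*28 + 162 = -3444 + 162 = -3282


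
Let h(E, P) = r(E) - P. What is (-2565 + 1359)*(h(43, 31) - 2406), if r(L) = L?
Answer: 2887164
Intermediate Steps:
h(E, P) = E - P
(-2565 + 1359)*(h(43, 31) - 2406) = (-2565 + 1359)*((43 - 1*31) - 2406) = -1206*((43 - 31) - 2406) = -1206*(12 - 2406) = -1206*(-2394) = 2887164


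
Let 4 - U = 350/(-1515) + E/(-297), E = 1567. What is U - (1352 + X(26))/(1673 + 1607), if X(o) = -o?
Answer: 447815389/49195080 ≈ 9.1028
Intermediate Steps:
U = 285185/29997 (U = 4 - (350/(-1515) + 1567/(-297)) = 4 - (350*(-1/1515) + 1567*(-1/297)) = 4 - (-70/303 - 1567/297) = 4 - 1*(-165197/29997) = 4 + 165197/29997 = 285185/29997 ≈ 9.5071)
U - (1352 + X(26))/(1673 + 1607) = 285185/29997 - (1352 - 1*26)/(1673 + 1607) = 285185/29997 - (1352 - 26)/3280 = 285185/29997 - 1326/3280 = 285185/29997 - 1*663/1640 = 285185/29997 - 663/1640 = 447815389/49195080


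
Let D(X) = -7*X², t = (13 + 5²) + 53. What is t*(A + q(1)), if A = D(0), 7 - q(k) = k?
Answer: 546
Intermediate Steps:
q(k) = 7 - k
t = 91 (t = (13 + 25) + 53 = 38 + 53 = 91)
A = 0 (A = -7*0² = -7*0 = 0)
t*(A + q(1)) = 91*(0 + (7 - 1*1)) = 91*(0 + (7 - 1)) = 91*(0 + 6) = 91*6 = 546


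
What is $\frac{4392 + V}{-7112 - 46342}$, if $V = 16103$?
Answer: $- \frac{20495}{53454} \approx -0.38341$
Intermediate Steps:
$\frac{4392 + V}{-7112 - 46342} = \frac{4392 + 16103}{-7112 - 46342} = \frac{20495}{-53454} = 20495 \left(- \frac{1}{53454}\right) = - \frac{20495}{53454}$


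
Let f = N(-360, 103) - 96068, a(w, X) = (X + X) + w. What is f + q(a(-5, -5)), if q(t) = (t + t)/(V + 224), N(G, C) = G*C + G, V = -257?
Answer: -1468578/11 ≈ -1.3351e+5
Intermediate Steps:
N(G, C) = G + C*G (N(G, C) = C*G + G = G + C*G)
a(w, X) = w + 2*X (a(w, X) = 2*X + w = w + 2*X)
q(t) = -2*t/33 (q(t) = (t + t)/(-257 + 224) = (2*t)/(-33) = (2*t)*(-1/33) = -2*t/33)
f = -133508 (f = -360*(1 + 103) - 96068 = -360*104 - 96068 = -37440 - 96068 = -133508)
f + q(a(-5, -5)) = -133508 - 2*(-5 + 2*(-5))/33 = -133508 - 2*(-5 - 10)/33 = -133508 - 2/33*(-15) = -133508 + 10/11 = -1468578/11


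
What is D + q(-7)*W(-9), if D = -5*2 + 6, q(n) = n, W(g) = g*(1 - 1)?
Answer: -4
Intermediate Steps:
W(g) = 0 (W(g) = g*0 = 0)
D = -4 (D = -10 + 6 = -4)
D + q(-7)*W(-9) = -4 - 7*0 = -4 + 0 = -4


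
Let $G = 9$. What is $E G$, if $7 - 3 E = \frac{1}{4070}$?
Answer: $\frac{85467}{4070} \approx 20.999$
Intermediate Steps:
$E = \frac{28489}{12210}$ ($E = \frac{7}{3} - \frac{1}{3 \cdot 4070} = \frac{7}{3} - \frac{1}{12210} = \frac{28489}{12210} \approx 2.3333$)
$E G = \frac{28489}{12210} \cdot 9 = \frac{85467}{4070}$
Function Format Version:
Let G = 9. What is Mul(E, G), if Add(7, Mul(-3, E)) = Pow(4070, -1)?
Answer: Rational(85467, 4070) ≈ 20.999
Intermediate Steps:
E = Rational(28489, 12210) (E = Add(Rational(7, 3), Mul(Rational(-1, 3), Pow(4070, -1))) = Add(Rational(7, 3), Mul(Rational(-1, 3), Rational(1, 4070))) = Add(Rational(7, 3), Rational(-1, 12210)) = Rational(28489, 12210) ≈ 2.3333)
Mul(E, G) = Mul(Rational(28489, 12210), 9) = Rational(85467, 4070)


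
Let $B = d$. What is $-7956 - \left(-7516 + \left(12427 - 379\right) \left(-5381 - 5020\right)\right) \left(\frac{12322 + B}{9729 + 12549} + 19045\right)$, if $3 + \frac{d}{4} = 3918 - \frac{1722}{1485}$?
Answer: $\frac{13160643281448198628}{5513805} \approx 2.3869 \cdot 10^{12}$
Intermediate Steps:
$d = \frac{7749404}{495}$ ($d = -12 + 4 \left(3918 - \frac{1722}{1485}\right) = -12 + 4 \left(3918 - 1722 \cdot \frac{1}{1485}\right) = -12 + 4 \left(3918 - \frac{574}{495}\right) = -12 + 4 \cdot \frac{1938836}{495} = -12 + \frac{7755344}{495} = \frac{7749404}{495} \approx 15655.0$)
$B = \frac{7749404}{495} \approx 15655.0$
$-7956 - \left(-7516 + \left(12427 - 379\right) \left(-5381 - 5020\right)\right) \left(\frac{12322 + B}{9729 + 12549} + 19045\right) = -7956 - \left(-7516 + \left(12427 - 379\right) \left(-5381 - 5020\right)\right) \left(\frac{12322 + \frac{7749404}{495}}{9729 + 12549} + 19045\right) = -7956 - \left(-7516 + 12048 \left(-10401\right)\right) \left(\frac{13848794}{495 \cdot 22278} + 19045\right) = -7956 - \left(-7516 - 125311248\right) \left(\frac{13848794}{495} \cdot \frac{1}{22278} + 19045\right) = -7956 - - 125318764 \left(\frac{6924397}{5513805} + 19045\right) = -7956 - \left(-125318764\right) \frac{105017340622}{5513805} = -7956 - - \frac{13160643325316031208}{5513805} = -7956 + \frac{13160643325316031208}{5513805} = \frac{13160643281448198628}{5513805}$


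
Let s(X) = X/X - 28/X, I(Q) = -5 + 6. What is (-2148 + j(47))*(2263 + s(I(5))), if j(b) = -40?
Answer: -4892368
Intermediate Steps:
I(Q) = 1
s(X) = 1 - 28/X
(-2148 + j(47))*(2263 + s(I(5))) = (-2148 - 40)*(2263 + (-28 + 1)/1) = -2188*(2263 + 1*(-27)) = -2188*(2263 - 27) = -2188*2236 = -4892368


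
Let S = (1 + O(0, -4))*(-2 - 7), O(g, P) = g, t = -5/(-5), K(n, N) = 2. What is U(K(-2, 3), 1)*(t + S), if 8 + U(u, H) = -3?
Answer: 88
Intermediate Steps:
U(u, H) = -11 (U(u, H) = -8 - 3 = -11)
t = 1 (t = -⅕*(-5) = 1)
S = -9 (S = (1 + 0)*(-2 - 7) = 1*(-9) = -9)
U(K(-2, 3), 1)*(t + S) = -11*(1 - 9) = -11*(-8) = 88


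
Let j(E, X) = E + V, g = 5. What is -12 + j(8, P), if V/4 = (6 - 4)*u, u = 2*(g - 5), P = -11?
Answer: -4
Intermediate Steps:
u = 0 (u = 2*(5 - 5) = 2*0 = 0)
V = 0 (V = 4*((6 - 4)*0) = 4*(2*0) = 4*0 = 0)
j(E, X) = E (j(E, X) = E + 0 = E)
-12 + j(8, P) = -12 + 8 = -4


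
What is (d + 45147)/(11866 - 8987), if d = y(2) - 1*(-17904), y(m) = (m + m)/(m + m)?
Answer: 63052/2879 ≈ 21.901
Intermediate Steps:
y(m) = 1 (y(m) = (2*m)/((2*m)) = (2*m)*(1/(2*m)) = 1)
d = 17905 (d = 1 - 1*(-17904) = 1 + 17904 = 17905)
(d + 45147)/(11866 - 8987) = (17905 + 45147)/(11866 - 8987) = 63052/2879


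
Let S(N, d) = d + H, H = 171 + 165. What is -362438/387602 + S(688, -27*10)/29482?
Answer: -2664953846/2856820541 ≈ -0.93284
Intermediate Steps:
H = 336
S(N, d) = 336 + d (S(N, d) = d + 336 = 336 + d)
-362438/387602 + S(688, -27*10)/29482 = -362438/387602 + (336 - 27*10)/29482 = -362438*1/387602 + (336 - 270)*(1/29482) = -181219/193801 + 66*(1/29482) = -181219/193801 + 33/14741 = -2664953846/2856820541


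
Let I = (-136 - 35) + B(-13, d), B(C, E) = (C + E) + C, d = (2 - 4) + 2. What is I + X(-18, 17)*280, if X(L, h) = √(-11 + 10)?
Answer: -197 + 280*I ≈ -197.0 + 280.0*I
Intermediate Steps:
d = 0 (d = -2 + 2 = 0)
B(C, E) = E + 2*C
X(L, h) = I (X(L, h) = √(-1) = I)
I = -197 (I = (-136 - 35) + (0 + 2*(-13)) = -171 + (0 - 26) = -171 - 26 = -197)
I + X(-18, 17)*280 = -197 + I*280 = -197 + 280*I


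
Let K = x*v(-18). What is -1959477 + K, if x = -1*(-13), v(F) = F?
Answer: -1959711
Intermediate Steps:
x = 13
K = -234 (K = 13*(-18) = -234)
-1959477 + K = -1959477 - 234 = -1959711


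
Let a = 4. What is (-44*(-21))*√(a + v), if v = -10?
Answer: 924*I*√6 ≈ 2263.3*I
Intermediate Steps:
(-44*(-21))*√(a + v) = (-44*(-21))*√(4 - 10) = 924*√(-6) = 924*(I*√6) = 924*I*√6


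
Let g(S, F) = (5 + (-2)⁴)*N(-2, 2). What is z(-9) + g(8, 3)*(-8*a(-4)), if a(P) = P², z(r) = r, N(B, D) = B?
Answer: 5367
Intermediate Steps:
g(S, F) = -42 (g(S, F) = (5 + (-2)⁴)*(-2) = (5 + 16)*(-2) = 21*(-2) = -42)
z(-9) + g(8, 3)*(-8*a(-4)) = -9 - (-336)*(-4)² = -9 - (-336)*16 = -9 - 42*(-128) = -9 + 5376 = 5367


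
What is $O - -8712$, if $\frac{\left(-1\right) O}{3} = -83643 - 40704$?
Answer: $381753$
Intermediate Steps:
$O = 373041$ ($O = - 3 \left(-83643 - 40704\right) = \left(-3\right) \left(-124347\right) = 373041$)
$O - -8712 = 373041 - -8712 = 373041 + \left(9048 - 336\right) = 373041 + 8712 = 381753$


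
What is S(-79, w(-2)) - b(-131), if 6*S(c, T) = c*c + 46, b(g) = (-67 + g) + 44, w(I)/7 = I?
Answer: 7211/6 ≈ 1201.8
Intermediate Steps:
w(I) = 7*I
b(g) = -23 + g
S(c, T) = 23/3 + c²/6 (S(c, T) = (c*c + 46)/6 = (c² + 46)/6 = (46 + c²)/6 = 23/3 + c²/6)
S(-79, w(-2)) - b(-131) = (23/3 + (⅙)*(-79)²) - (-23 - 131) = (23/3 + (⅙)*6241) - 1*(-154) = (23/3 + 6241/6) + 154 = 6287/6 + 154 = 7211/6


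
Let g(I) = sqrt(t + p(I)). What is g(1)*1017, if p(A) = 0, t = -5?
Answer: 1017*I*sqrt(5) ≈ 2274.1*I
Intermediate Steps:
g(I) = I*sqrt(5) (g(I) = sqrt(-5 + 0) = sqrt(-5) = I*sqrt(5))
g(1)*1017 = (I*sqrt(5))*1017 = 1017*I*sqrt(5)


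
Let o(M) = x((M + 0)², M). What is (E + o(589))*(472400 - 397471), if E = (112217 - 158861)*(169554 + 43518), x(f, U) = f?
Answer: -744658147500263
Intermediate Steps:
o(M) = M² (o(M) = (M + 0)² = M²)
E = -9938530368 (E = -46644*213072 = -9938530368)
(E + o(589))*(472400 - 397471) = (-9938530368 + 589²)*(472400 - 397471) = (-9938530368 + 346921)*74929 = -9938183447*74929 = -744658147500263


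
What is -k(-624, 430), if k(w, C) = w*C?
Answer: 268320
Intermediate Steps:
k(w, C) = C*w
-k(-624, 430) = -430*(-624) = -1*(-268320) = 268320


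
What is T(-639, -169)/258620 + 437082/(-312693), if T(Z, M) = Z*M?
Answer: -26423372359/26956221220 ≈ -0.98023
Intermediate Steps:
T(Z, M) = M*Z
T(-639, -169)/258620 + 437082/(-312693) = -169*(-639)/258620 + 437082/(-312693) = 107991*(1/258620) + 437082*(-1/312693) = 107991/258620 - 145694/104231 = -26423372359/26956221220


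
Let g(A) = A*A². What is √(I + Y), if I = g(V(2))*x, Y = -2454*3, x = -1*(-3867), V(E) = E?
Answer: √23574 ≈ 153.54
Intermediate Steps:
g(A) = A³
x = 3867
Y = -7362
I = 30936 (I = 2³*3867 = 8*3867 = 30936)
√(I + Y) = √(30936 - 7362) = √23574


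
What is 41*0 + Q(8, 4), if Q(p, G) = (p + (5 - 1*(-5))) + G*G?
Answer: 34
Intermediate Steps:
Q(p, G) = 10 + p + G² (Q(p, G) = (p + (5 + 5)) + G² = (p + 10) + G² = (10 + p) + G² = 10 + p + G²)
41*0 + Q(8, 4) = 41*0 + (10 + 8 + 4²) = 0 + (10 + 8 + 16) = 0 + 34 = 34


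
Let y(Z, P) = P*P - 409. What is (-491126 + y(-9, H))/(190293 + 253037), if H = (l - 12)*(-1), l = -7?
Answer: -245587/221665 ≈ -1.1079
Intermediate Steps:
H = 19 (H = (-7 - 12)*(-1) = -19*(-1) = 19)
y(Z, P) = -409 + P² (y(Z, P) = P² - 409 = -409 + P²)
(-491126 + y(-9, H))/(190293 + 253037) = (-491126 + (-409 + 19²))/(190293 + 253037) = (-491126 + (-409 + 361))/443330 = (-491126 - 48)*(1/443330) = -491174*1/443330 = -245587/221665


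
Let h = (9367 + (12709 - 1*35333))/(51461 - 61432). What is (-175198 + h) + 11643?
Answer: -1630793648/9971 ≈ -1.6355e+5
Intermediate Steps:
h = 13257/9971 (h = (9367 + (12709 - 35333))/(-9971) = (9367 - 22624)*(-1/9971) = -13257*(-1/9971) = 13257/9971 ≈ 1.3296)
(-175198 + h) + 11643 = (-175198 + 13257/9971) + 11643 = -1746886001/9971 + 11643 = -1630793648/9971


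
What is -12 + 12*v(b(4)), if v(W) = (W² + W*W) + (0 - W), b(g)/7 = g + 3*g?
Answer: 299700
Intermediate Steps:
b(g) = 28*g (b(g) = 7*(g + 3*g) = 7*(4*g) = 28*g)
v(W) = -W + 2*W² (v(W) = (W² + W²) - W = 2*W² - W = -W + 2*W²)
-12 + 12*v(b(4)) = -12 + 12*((28*4)*(-1 + 2*(28*4))) = -12 + 12*(112*(-1 + 2*112)) = -12 + 12*(112*(-1 + 224)) = -12 + 12*(112*223) = -12 + 12*24976 = -12 + 299712 = 299700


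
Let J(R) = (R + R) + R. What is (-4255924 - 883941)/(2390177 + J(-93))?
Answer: -5139865/2389898 ≈ -2.1507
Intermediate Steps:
J(R) = 3*R (J(R) = 2*R + R = 3*R)
(-4255924 - 883941)/(2390177 + J(-93)) = (-4255924 - 883941)/(2390177 + 3*(-93)) = -5139865/(2390177 - 279) = -5139865/2389898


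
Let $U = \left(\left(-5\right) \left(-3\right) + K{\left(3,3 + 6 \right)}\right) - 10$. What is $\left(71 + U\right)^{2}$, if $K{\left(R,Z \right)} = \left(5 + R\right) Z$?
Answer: $21904$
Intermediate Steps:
$K{\left(R,Z \right)} = Z \left(5 + R\right)$
$U = 77$ ($U = \left(\left(-5\right) \left(-3\right) + \left(3 + 6\right) \left(5 + 3\right)\right) - 10 = \left(15 + 9 \cdot 8\right) - 10 = \left(15 + 72\right) - 10 = 87 - 10 = 77$)
$\left(71 + U\right)^{2} = \left(71 + 77\right)^{2} = 148^{2} = 21904$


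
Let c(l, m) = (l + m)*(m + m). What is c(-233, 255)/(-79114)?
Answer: -5610/39557 ≈ -0.14182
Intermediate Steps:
c(l, m) = 2*m*(l + m) (c(l, m) = (l + m)*(2*m) = 2*m*(l + m))
c(-233, 255)/(-79114) = (2*255*(-233 + 255))/(-79114) = (2*255*22)*(-1/79114) = 11220*(-1/79114) = -5610/39557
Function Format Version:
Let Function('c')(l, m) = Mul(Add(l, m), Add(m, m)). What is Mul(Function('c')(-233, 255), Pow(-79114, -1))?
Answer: Rational(-5610, 39557) ≈ -0.14182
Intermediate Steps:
Function('c')(l, m) = Mul(2, m, Add(l, m)) (Function('c')(l, m) = Mul(Add(l, m), Mul(2, m)) = Mul(2, m, Add(l, m)))
Mul(Function('c')(-233, 255), Pow(-79114, -1)) = Mul(Mul(2, 255, Add(-233, 255)), Pow(-79114, -1)) = Mul(Mul(2, 255, 22), Rational(-1, 79114)) = Mul(11220, Rational(-1, 79114)) = Rational(-5610, 39557)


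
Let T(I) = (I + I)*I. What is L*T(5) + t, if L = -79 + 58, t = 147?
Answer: -903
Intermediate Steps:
T(I) = 2*I² (T(I) = (2*I)*I = 2*I²)
L = -21
L*T(5) + t = -42*5² + 147 = -42*25 + 147 = -21*50 + 147 = -1050 + 147 = -903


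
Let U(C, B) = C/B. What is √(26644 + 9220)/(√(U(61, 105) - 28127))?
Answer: -2*I*√695075185455/1476637 ≈ -1.1292*I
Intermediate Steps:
√(26644 + 9220)/(√(U(61, 105) - 28127)) = √(26644 + 9220)/(√(61/105 - 28127)) = √35864/(√(61*(1/105) - 28127)) = (2*√8966)/(√(61/105 - 28127)) = (2*√8966)/(√(-2953274/105)) = (2*√8966)/((I*√310093770/105)) = (2*√8966)*(-I*√310093770/2953274) = -2*I*√695075185455/1476637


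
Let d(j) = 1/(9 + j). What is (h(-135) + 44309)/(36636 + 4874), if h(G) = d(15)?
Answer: 1063417/996240 ≈ 1.0674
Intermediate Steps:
h(G) = 1/24 (h(G) = 1/(9 + 15) = 1/24)
(h(-135) + 44309)/(36636 + 4874) = (1/24 + 44309)/(36636 + 4874) = (1063417/24)/41510 = (1063417/24)*(1/41510) = 1063417/996240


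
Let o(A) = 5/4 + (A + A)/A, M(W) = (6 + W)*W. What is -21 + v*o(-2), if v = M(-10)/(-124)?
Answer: -1367/62 ≈ -22.048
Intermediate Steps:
M(W) = W*(6 + W)
v = -10/31 (v = -10*(6 - 10)/(-124) = -10*(-4)*(-1/124) = 40*(-1/124) = -10/31 ≈ -0.32258)
o(A) = 13/4 (o(A) = 5*(¼) + (2*A)/A = 5/4 + 2 = 13/4)
-21 + v*o(-2) = -21 - 10/31*13/4 = -21 - 65/62 = -1367/62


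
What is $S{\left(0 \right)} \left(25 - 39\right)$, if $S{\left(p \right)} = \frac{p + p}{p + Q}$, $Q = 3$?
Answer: $0$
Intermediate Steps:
$S{\left(p \right)} = \frac{2 p}{3 + p}$ ($S{\left(p \right)} = \frac{p + p}{p + 3} = \frac{2 p}{3 + p}$)
$S{\left(0 \right)} \left(25 - 39\right) = 2 \cdot 0 \frac{1}{3 + 0} \left(25 - 39\right) = 2 \cdot 0 \cdot \frac{1}{3} \left(-14\right) = 0 \left(-14\right) = 0$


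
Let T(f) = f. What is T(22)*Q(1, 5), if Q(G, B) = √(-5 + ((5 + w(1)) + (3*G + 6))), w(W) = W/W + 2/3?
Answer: 88*√6/3 ≈ 71.852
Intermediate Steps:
w(W) = 5/3 (w(W) = 1 + 2*(⅓) = 1 + ⅔ = 5/3)
Q(G, B) = √(23/3 + 3*G) (Q(G, B) = √(-5 + ((5 + 5/3) + (3*G + 6))) = √(-5 + (20/3 + (6 + 3*G))) = √(-5 + (38/3 + 3*G)) = √(23/3 + 3*G))
T(22)*Q(1, 5) = 22*(√(69 + 27*1)/3) = 22*(√(69 + 27)/3) = 22*(√96/3) = 22*((4*√6)/3) = 22*(4*√6/3) = 88*√6/3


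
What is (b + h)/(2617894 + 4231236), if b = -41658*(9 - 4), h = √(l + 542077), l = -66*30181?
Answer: -20829/684913 + I*√1449869/6849130 ≈ -0.030411 + 0.0001758*I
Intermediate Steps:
l = -1991946
h = I*√1449869 (h = √(-1991946 + 542077) = √(-1449869) = I*√1449869 ≈ 1204.1*I)
b = -208290 (b = -41658*5 = -6943*30 = -208290)
(b + h)/(2617894 + 4231236) = (-208290 + I*√1449869)/(2617894 + 4231236) = (-208290 + I*√1449869)/6849130 = (-208290 + I*√1449869)*(1/6849130) = -20829/684913 + I*√1449869/6849130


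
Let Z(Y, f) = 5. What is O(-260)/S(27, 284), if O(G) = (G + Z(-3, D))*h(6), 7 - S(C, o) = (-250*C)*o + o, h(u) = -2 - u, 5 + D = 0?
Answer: 2040/1916723 ≈ 0.0010643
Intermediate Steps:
D = -5 (D = -5 + 0 = -5)
S(C, o) = 7 - o + 250*C*o (S(C, o) = 7 - ((-250*C)*o + o) = 7 - (-250*C*o + o) = 7 - (o - 250*C*o) = 7 + (-o + 250*C*o) = 7 - o + 250*C*o)
O(G) = -40 - 8*G (O(G) = (G + 5)*(-2 - 1*6) = (5 + G)*(-2 - 6) = (5 + G)*(-8) = -40 - 8*G)
O(-260)/S(27, 284) = (-40 - 8*(-260))/(7 - 1*284 + 250*27*284) = (-40 + 2080)/(7 - 284 + 1917000) = 2040/1916723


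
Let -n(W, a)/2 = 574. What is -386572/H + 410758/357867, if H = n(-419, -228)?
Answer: 34703228027/102707829 ≈ 337.88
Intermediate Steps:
n(W, a) = -1148 (n(W, a) = -2*574 = -1148)
H = -1148
-386572/H + 410758/357867 = -386572/(-1148) + 410758/357867 = -386572*(-1/1148) + 410758*(1/357867) = 96643/287 + 410758/357867 = 34703228027/102707829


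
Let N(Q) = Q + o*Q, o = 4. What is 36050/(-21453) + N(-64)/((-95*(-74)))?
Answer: -26029646/15081459 ≈ -1.7259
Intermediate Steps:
N(Q) = 5*Q (N(Q) = Q + 4*Q = 5*Q)
36050/(-21453) + N(-64)/((-95*(-74))) = 36050/(-21453) + (5*(-64))/((-95*(-74))) = 36050*(-1/21453) - 320/7030 = -36050/21453 - 320*1/7030 = -36050/21453 - 32/703 = -26029646/15081459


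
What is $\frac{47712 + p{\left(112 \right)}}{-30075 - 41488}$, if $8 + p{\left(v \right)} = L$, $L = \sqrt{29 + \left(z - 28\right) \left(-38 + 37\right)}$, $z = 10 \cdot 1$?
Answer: $- \frac{47704}{71563} - \frac{\sqrt{47}}{71563} \approx -0.6667$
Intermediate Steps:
$z = 10$
$L = \sqrt{47}$ ($L = \sqrt{29 + \left(10 - 28\right) \left(-38 + 37\right)} = \sqrt{29 - -18} = \sqrt{29 + 18} = \sqrt{47} \approx 6.8557$)
$p{\left(v \right)} = -8 + \sqrt{47}$
$\frac{47712 + p{\left(112 \right)}}{-30075 - 41488} = \frac{47712 - \left(8 - \sqrt{47}\right)}{-30075 - 41488} = \frac{47704 + \sqrt{47}}{-71563} = \left(47704 + \sqrt{47}\right) \left(- \frac{1}{71563}\right) = - \frac{47704}{71563} - \frac{\sqrt{47}}{71563}$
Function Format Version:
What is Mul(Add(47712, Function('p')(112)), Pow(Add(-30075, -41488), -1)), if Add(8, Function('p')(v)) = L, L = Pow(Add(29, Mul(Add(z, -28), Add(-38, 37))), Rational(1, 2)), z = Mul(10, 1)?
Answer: Add(Rational(-47704, 71563), Mul(Rational(-1, 71563), Pow(47, Rational(1, 2)))) ≈ -0.66670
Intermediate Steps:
z = 10
L = Pow(47, Rational(1, 2)) (L = Pow(Add(29, Mul(Add(10, -28), Add(-38, 37))), Rational(1, 2)) = Pow(Add(29, Mul(-18, -1)), Rational(1, 2)) = Pow(Add(29, 18), Rational(1, 2)) = Pow(47, Rational(1, 2)) ≈ 6.8557)
Function('p')(v) = Add(-8, Pow(47, Rational(1, 2)))
Mul(Add(47712, Function('p')(112)), Pow(Add(-30075, -41488), -1)) = Mul(Add(47712, Add(-8, Pow(47, Rational(1, 2)))), Pow(Add(-30075, -41488), -1)) = Mul(Add(47704, Pow(47, Rational(1, 2))), Pow(-71563, -1)) = Mul(Add(47704, Pow(47, Rational(1, 2))), Rational(-1, 71563)) = Add(Rational(-47704, 71563), Mul(Rational(-1, 71563), Pow(47, Rational(1, 2))))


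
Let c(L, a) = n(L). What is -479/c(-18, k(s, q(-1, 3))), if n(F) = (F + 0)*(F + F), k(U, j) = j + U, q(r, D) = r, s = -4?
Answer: -479/648 ≈ -0.73920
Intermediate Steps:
k(U, j) = U + j
n(F) = 2*F² (n(F) = F*(2*F) = 2*F²)
c(L, a) = 2*L²
-479/c(-18, k(s, q(-1, 3))) = -479/(2*(-18)²) = -479/(2*324) = -479/648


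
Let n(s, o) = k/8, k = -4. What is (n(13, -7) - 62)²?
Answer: 15625/4 ≈ 3906.3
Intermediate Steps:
n(s, o) = -½ (n(s, o) = -4/8 = -4*⅛ = -½)
(n(13, -7) - 62)² = (-½ - 62)² = (-125/2)² = 15625/4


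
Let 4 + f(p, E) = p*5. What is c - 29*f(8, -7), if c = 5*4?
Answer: -1024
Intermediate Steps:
c = 20
f(p, E) = -4 + 5*p (f(p, E) = -4 + p*5 = -4 + 5*p)
c - 29*f(8, -7) = 20 - 29*(-4 + 5*8) = 20 - 29*(-4 + 40) = 20 - 29*36 = 20 - 1044 = -1024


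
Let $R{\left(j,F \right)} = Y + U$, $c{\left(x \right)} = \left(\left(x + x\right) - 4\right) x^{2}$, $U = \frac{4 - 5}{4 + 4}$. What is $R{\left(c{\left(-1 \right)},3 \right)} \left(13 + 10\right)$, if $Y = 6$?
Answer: $\frac{1081}{8} \approx 135.13$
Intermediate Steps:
$U = - \frac{1}{8} \approx -0.125$
$c{\left(x \right)} = x^{2} \left(-4 + 2 x\right)$ ($c{\left(x \right)} = \left(2 x - 4\right) x^{2} = \left(-4 + 2 x\right) x^{2} = x^{2} \left(-4 + 2 x\right)$)
$R{\left(j,F \right)} = \frac{47}{8}$ ($R{\left(j,F \right)} = 6 - \frac{1}{8} = \frac{47}{8}$)
$R{\left(c{\left(-1 \right)},3 \right)} \left(13 + 10\right) = \frac{47 \left(13 + 10\right)}{8} = \frac{47}{8} \cdot 23 = \frac{1081}{8}$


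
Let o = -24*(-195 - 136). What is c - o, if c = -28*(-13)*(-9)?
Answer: -11220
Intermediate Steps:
c = -3276 (c = 364*(-9) = -3276)
o = 7944 (o = -24*(-331) = 7944)
c - o = -3276 - 1*7944 = -3276 - 7944 = -11220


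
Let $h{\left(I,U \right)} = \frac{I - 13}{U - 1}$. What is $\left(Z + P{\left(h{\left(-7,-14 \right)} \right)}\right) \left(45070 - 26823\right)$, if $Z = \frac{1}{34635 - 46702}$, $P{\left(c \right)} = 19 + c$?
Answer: $\frac{13431324748}{36201} \approx 3.7102 \cdot 10^{5}$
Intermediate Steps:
$h{\left(I,U \right)} = \frac{-13 + I}{-1 + U}$
$Z = - \frac{1}{12067}$ ($Z = \frac{1}{-12067} = - \frac{1}{12067} \approx -8.2871 \cdot 10^{-5}$)
$\left(Z + P{\left(h{\left(-7,-14 \right)} \right)}\right) \left(45070 - 26823\right) = \left(- \frac{1}{12067} + \left(19 + \frac{-13 - 7}{-1 - 14}\right)\right) \left(45070 - 26823\right) = \left(- \frac{1}{12067} + \left(19 + \frac{1}{-15} \left(-20\right)\right)\right) 18247 = \left(- \frac{1}{12067} + \left(19 - - \frac{4}{3}\right)\right) 18247 = \left(- \frac{1}{12067} + \left(19 + \frac{4}{3}\right)\right) 18247 = \left(- \frac{1}{12067} + \frac{61}{3}\right) 18247 = \frac{736084}{36201} \cdot 18247 = \frac{13431324748}{36201}$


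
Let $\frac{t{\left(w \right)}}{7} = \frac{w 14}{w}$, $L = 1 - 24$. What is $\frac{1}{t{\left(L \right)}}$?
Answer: $\frac{1}{98} \approx 0.010204$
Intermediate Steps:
$L = -23$
$t{\left(w \right)} = 98$ ($t{\left(w \right)} = 7 \frac{w 14}{w} = 7 \frac{14 w}{w} = 7 \cdot 14 = 98$)
$\frac{1}{t{\left(L \right)}} = \frac{1}{98}$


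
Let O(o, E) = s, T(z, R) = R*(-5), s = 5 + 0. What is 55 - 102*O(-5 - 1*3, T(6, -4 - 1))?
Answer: -455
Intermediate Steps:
s = 5
T(z, R) = -5*R
O(o, E) = 5
55 - 102*O(-5 - 1*3, T(6, -4 - 1)) = 55 - 102*5 = 55 - 510 = -455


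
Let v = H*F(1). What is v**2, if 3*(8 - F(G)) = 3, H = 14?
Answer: 9604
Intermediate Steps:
F(G) = 7 (F(G) = 8 - 1/3*3 = 8 - 1 = 7)
v = 98 (v = 14*7 = 98)
v**2 = 98**2 = 9604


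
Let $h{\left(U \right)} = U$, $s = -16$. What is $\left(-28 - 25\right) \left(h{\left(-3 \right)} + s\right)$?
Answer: $1007$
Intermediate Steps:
$\left(-28 - 25\right) \left(h{\left(-3 \right)} + s\right) = \left(-28 - 25\right) \left(-3 - 16\right) = \left(-53\right) \left(-19\right) = 1007$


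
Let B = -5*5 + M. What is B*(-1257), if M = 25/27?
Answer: 272350/9 ≈ 30261.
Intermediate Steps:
M = 25/27 (M = 25*(1/27) = 25/27 ≈ 0.92593)
B = -650/27 (B = -5*5 + 25/27 = -25 + 25/27 = -650/27 ≈ -24.074)
B*(-1257) = -650/27*(-1257) = 272350/9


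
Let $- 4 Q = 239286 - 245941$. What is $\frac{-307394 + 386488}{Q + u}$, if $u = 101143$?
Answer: $\frac{316376}{411227} \approx 0.76935$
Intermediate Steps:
$Q = \frac{6655}{4}$ ($Q = - \frac{239286 - 245941}{4} = \left(- \frac{1}{4}\right) \left(-6655\right) = \frac{6655}{4} \approx 1663.8$)
$\frac{-307394 + 386488}{Q + u} = \frac{-307394 + 386488}{\frac{6655}{4} + 101143} = \frac{79094}{\frac{411227}{4}} = 79094 \cdot \frac{4}{411227} = \frac{316376}{411227}$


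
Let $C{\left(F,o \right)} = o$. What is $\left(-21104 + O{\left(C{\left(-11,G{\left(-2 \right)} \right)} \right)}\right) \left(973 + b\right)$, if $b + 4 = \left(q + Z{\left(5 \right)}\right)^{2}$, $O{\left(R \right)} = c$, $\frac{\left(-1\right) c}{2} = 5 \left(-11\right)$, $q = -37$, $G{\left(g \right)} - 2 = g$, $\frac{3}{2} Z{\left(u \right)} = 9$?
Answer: $-40518420$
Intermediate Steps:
$Z{\left(u \right)} = 6$ ($Z{\left(u \right)} = \frac{2}{3} \cdot 9 = 6$)
$G{\left(g \right)} = 2 + g$
$c = 110$ ($c = - 2 \cdot 5 \left(-11\right) = \left(-2\right) \left(-55\right) = 110$)
$O{\left(R \right)} = 110$
$b = 957$ ($b = -4 + \left(-37 + 6\right)^{2} = -4 + \left(-31\right)^{2} = -4 + 961 = 957$)
$\left(-21104 + O{\left(C{\left(-11,G{\left(-2 \right)} \right)} \right)}\right) \left(973 + b\right) = \left(-21104 + 110\right) \left(973 + 957\right) = \left(-20994\right) 1930 = -40518420$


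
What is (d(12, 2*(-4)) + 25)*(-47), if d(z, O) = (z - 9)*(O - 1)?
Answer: 94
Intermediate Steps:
d(z, O) = (-1 + O)*(-9 + z) (d(z, O) = (-9 + z)*(-1 + O) = (-1 + O)*(-9 + z))
(d(12, 2*(-4)) + 25)*(-47) = ((9 - 1*12 - 18*(-4) + (2*(-4))*12) + 25)*(-47) = ((9 - 12 - 9*(-8) - 8*12) + 25)*(-47) = ((9 - 12 + 72 - 96) + 25)*(-47) = (-27 + 25)*(-47) = -2*(-47) = 94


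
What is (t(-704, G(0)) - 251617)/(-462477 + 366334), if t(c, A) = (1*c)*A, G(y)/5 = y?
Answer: 251617/96143 ≈ 2.6171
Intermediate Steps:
G(y) = 5*y
t(c, A) = A*c (t(c, A) = c*A = A*c)
(t(-704, G(0)) - 251617)/(-462477 + 366334) = ((5*0)*(-704) - 251617)/(-462477 + 366334) = (0*(-704) - 251617)/(-96143) = (0 - 251617)*(-1/96143) = -251617*(-1/96143) = 251617/96143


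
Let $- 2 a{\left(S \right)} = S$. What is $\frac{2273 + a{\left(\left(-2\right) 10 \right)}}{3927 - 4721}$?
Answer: $- \frac{2283}{794} \approx -2.8753$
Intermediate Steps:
$a{\left(S \right)} = - \frac{S}{2}$
$\frac{2273 + a{\left(\left(-2\right) 10 \right)}}{3927 - 4721} = \frac{2273 - \frac{\left(-2\right) 10}{2}}{3927 - 4721} = \frac{2273 - -10}{-794} = \left(2273 + 10\right) \left(- \frac{1}{794}\right) = 2283 \left(- \frac{1}{794}\right) = - \frac{2283}{794}$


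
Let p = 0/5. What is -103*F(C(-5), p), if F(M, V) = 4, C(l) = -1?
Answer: -412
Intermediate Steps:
p = 0 (p = 0*(⅕) = 0)
-103*F(C(-5), p) = -103*4 = -412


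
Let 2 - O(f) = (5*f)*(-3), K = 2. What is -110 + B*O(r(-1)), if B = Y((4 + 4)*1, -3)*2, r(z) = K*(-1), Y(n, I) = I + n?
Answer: -390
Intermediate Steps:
r(z) = -2 (r(z) = 2*(-1) = -2)
O(f) = 2 + 15*f (O(f) = 2 - 5*f*(-3) = 2 - (-15)*f = 2 + 15*f)
B = 10 (B = (-3 + (4 + 4)*1)*2 = (-3 + 8*1)*2 = (-3 + 8)*2 = 5*2 = 10)
-110 + B*O(r(-1)) = -110 + 10*(2 + 15*(-2)) = -110 + 10*(2 - 30) = -110 + 10*(-28) = -110 - 280 = -390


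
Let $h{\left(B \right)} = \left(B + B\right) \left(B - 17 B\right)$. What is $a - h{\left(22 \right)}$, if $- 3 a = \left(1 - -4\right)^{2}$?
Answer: $\frac{46439}{3} \approx 15480.0$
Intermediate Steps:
$a = - \frac{25}{3}$ ($a = - \frac{\left(1 - -4\right)^{2}}{3} = - \frac{\left(1 + 4\right)^{2}}{3} = - \frac{5^{2}}{3} = \left(- \frac{1}{3}\right) 25 = - \frac{25}{3} \approx -8.3333$)
$h{\left(B \right)} = - 32 B^{2}$ ($h{\left(B \right)} = 2 B \left(- 16 B\right) = - 32 B^{2}$)
$a - h{\left(22 \right)} = - \frac{25}{3} - - 32 \cdot 22^{2} = - \frac{25}{3} - \left(-32\right) 484 = - \frac{25}{3} - -15488 = - \frac{25}{3} + 15488 = \frac{46439}{3}$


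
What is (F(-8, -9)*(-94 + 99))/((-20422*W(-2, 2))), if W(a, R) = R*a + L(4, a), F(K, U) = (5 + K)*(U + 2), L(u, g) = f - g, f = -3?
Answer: 21/20422 ≈ 0.0010283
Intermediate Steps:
L(u, g) = -3 - g
F(K, U) = (2 + U)*(5 + K) (F(K, U) = (5 + K)*(2 + U) = (2 + U)*(5 + K))
W(a, R) = -3 - a + R*a (W(a, R) = R*a + (-3 - a) = -3 - a + R*a)
(F(-8, -9)*(-94 + 99))/((-20422*W(-2, 2))) = ((10 + 2*(-8) + 5*(-9) - 8*(-9))*(-94 + 99))/((-20422*(-3 - 1*(-2) + 2*(-2)))) = ((10 - 16 - 45 + 72)*5)/((-20422*(-3 + 2 - 4))) = (21*5)/((-20422*(-5))) = 105/102110 = 105*(1/102110) = 21/20422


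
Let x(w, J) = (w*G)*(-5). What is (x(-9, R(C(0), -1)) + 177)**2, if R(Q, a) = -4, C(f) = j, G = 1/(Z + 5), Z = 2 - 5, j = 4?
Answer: 159201/4 ≈ 39800.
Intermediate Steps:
Z = -3
G = 1/2 (G = 1/(-3 + 5) = 1/2 ≈ 0.50000)
C(f) = 4
x(w, J) = -5*w/2 (x(w, J) = (w*(1/2))*(-5) = (w/2)*(-5) = -5*w/2)
(x(-9, R(C(0), -1)) + 177)**2 = (-5/2*(-9) + 177)**2 = (45/2 + 177)**2 = (399/2)**2 = 159201/4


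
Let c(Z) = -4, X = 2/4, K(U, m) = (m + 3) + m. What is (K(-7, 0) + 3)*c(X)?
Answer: -24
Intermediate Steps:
K(U, m) = 3 + 2*m (K(U, m) = (3 + m) + m = 3 + 2*m)
X = ½ (X = 2*(¼) = ½ ≈ 0.50000)
(K(-7, 0) + 3)*c(X) = ((3 + 2*0) + 3)*(-4) = ((3 + 0) + 3)*(-4) = (3 + 3)*(-4) = 6*(-4) = -24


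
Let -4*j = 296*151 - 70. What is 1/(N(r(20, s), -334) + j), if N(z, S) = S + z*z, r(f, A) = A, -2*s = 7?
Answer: -4/45913 ≈ -8.7121e-5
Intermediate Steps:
s = -7/2 (s = -½*7 = -7/2 ≈ -3.5000)
N(z, S) = S + z²
j = -22313/2 (j = -(296*151 - 70)/4 = -(44696 - 70)/4 = -¼*44626 = -22313/2 ≈ -11157.)
1/(N(r(20, s), -334) + j) = 1/((-334 + (-7/2)²) - 22313/2) = 1/((-334 + 49/4) - 22313/2) = 1/(-1287/4 - 22313/2) = 1/(-45913/4) = -4/45913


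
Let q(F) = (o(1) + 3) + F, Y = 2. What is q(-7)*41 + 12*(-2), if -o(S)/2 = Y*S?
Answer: -352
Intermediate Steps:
o(S) = -4*S
q(F) = -1 + F (q(F) = (-4*1 + 3) + F = (-4 + 3) + F = -1 + F)
q(-7)*41 + 12*(-2) = (-1 - 7)*41 + 12*(-2) = -8*41 - 24 = -328 - 24 = -352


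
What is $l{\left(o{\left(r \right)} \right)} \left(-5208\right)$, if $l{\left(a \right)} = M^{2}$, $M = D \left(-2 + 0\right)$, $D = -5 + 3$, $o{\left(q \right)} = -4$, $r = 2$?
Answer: $-83328$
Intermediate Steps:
$D = -2$
$M = 4$ ($M = - 2 \left(-2 + 0\right) = \left(-2\right) \left(-2\right) = 4$)
$l{\left(a \right)} = 16$ ($l{\left(a \right)} = 4^{2} = 16$)
$l{\left(o{\left(r \right)} \right)} \left(-5208\right) = 16 \left(-5208\right) = -83328$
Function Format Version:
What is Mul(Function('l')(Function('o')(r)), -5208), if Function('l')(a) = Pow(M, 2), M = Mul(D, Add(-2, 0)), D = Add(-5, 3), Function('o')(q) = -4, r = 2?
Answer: -83328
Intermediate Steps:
D = -2
M = 4 (M = Mul(-2, Add(-2, 0)) = Mul(-2, -2) = 4)
Function('l')(a) = 16 (Function('l')(a) = Pow(4, 2) = 16)
Mul(Function('l')(Function('o')(r)), -5208) = Mul(16, -5208) = -83328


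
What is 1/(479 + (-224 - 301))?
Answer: -1/46 ≈ -0.021739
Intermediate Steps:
1/(479 + (-224 - 301)) = 1/(479 - 525) = 1/(-46) = -1/46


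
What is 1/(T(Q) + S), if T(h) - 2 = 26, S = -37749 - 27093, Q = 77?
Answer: -1/64814 ≈ -1.5429e-5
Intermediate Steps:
S = -64842
T(h) = 28 (T(h) = 2 + 26 = 28)
1/(T(Q) + S) = 1/(28 - 64842) = 1/(-64814) = -1/64814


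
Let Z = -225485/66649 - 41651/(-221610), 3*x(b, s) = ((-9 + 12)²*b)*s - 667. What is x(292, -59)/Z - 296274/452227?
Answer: 4176997578393118952/257135909061719 ≈ 16244.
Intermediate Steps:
x(b, s) = -667/3 + 3*b*s (x(b, s) = (((-9 + 12)²*b)*s - 667)/3 = ((3²*b)*s - 667)/3 = ((9*b)*s - 667)/3 = (9*b*s - 667)/3 = (-667 + 9*b*s)/3 = -667/3 + 3*b*s)
Z = -568599197/177952830 (Z = -225485*1/66649 - 41651*(-1/221610) = -225485/66649 + 41651/221610 = -568599197/177952830 ≈ -3.1952)
x(292, -59)/Z - 296274/452227 = (-667/3 + 3*292*(-59))/(-568599197/177952830) - 296274/452227 = (-667/3 - 51684)*(-177952830/568599197) - 296274*1/452227 = -155719/3*(-177952830/568599197) - 296274/452227 = 9236878911590/568599197 - 296274/452227 = 4176997578393118952/257135909061719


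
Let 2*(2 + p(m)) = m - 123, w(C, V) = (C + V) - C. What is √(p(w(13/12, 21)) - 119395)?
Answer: 6*I*√3318 ≈ 345.61*I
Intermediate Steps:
w(C, V) = V
p(m) = -127/2 + m/2 (p(m) = -2 + (m - 123)/2 = -2 + (-123 + m)/2 = -2 + (-123/2 + m/2) = -127/2 + m/2)
√(p(w(13/12, 21)) - 119395) = √((-127/2 + (½)*21) - 119395) = √((-127/2 + 21/2) - 119395) = √(-53 - 119395) = √(-119448) = 6*I*√3318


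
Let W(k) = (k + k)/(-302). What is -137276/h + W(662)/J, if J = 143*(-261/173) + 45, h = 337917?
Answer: -95597224891/251198374041 ≈ -0.38056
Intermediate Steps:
W(k) = -k/151 (W(k) = (2*k)*(-1/302) = -k/151)
J = -29538/173 (J = 143*(-261*1/173) + 45 = 143*(-261/173) + 45 = -37323/173 + 45 = -29538/173 ≈ -170.74)
-137276/h + W(662)/J = -137276/337917 + (-1/151*662)/(-29538/173) = -137276*1/337917 - 662/151*(-173/29538) = -137276/337917 + 57263/2230119 = -95597224891/251198374041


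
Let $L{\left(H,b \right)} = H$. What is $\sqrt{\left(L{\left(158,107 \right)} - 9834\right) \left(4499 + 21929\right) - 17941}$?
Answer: $i \sqrt{255735269} \approx 15992.0 i$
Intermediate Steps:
$\sqrt{\left(L{\left(158,107 \right)} - 9834\right) \left(4499 + 21929\right) - 17941} = \sqrt{\left(158 - 9834\right) \left(4499 + 21929\right) - 17941} = \sqrt{\left(-9676\right) 26428 - 17941} = \sqrt{-255717328 - 17941} = \sqrt{-255735269} = i \sqrt{255735269}$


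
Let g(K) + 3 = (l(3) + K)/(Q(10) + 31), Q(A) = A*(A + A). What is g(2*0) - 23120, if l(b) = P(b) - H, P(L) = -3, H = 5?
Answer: -5341421/231 ≈ -23123.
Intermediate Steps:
l(b) = -8 (l(b) = -3 - 1*5 = -3 - 5 = -8)
Q(A) = 2*A² (Q(A) = A*(2*A) = 2*A²)
g(K) = -701/231 + K/231 (g(K) = -3 + (-8 + K)/(2*10² + 31) = -3 + (-8 + K)/(2*100 + 31) = -3 + (-8 + K)/(200 + 31) = -3 + (-8 + K)/231 = -3 + (-8 + K)*(1/231) = -3 + (-8/231 + K/231) = -701/231 + K/231)
g(2*0) - 23120 = (-701/231 + (2*0)/231) - 23120 = (-701/231 + (1/231)*0) - 23120 = (-701/231 + 0) - 23120 = -701/231 - 23120 = -5341421/231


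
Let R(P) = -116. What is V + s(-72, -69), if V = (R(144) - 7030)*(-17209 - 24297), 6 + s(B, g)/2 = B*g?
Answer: 296611800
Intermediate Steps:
s(B, g) = -12 + 2*B*g (s(B, g) = -12 + 2*(B*g) = -12 + 2*B*g)
V = 296601876 (V = (-116 - 7030)*(-17209 - 24297) = -7146*(-41506) = 296601876)
V + s(-72, -69) = 296601876 + (-12 + 2*(-72)*(-69)) = 296601876 + (-12 + 9936) = 296601876 + 9924 = 296611800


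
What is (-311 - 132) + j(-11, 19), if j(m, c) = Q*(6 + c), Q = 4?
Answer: -343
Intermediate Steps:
j(m, c) = 24 + 4*c (j(m, c) = 4*(6 + c) = 24 + 4*c)
(-311 - 132) + j(-11, 19) = (-311 - 132) + (24 + 4*19) = -443 + (24 + 76) = -443 + 100 = -343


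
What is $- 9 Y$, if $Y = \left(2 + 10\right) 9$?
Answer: $-972$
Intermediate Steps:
$Y = 108$ ($Y = 12 \cdot 9 = 108$)
$- 9 Y = \left(-9\right) 108 = -972$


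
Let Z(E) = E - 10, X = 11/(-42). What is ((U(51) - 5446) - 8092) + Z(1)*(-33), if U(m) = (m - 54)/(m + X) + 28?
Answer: -28157029/2131 ≈ -13213.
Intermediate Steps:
X = -11/42 (X = 11*(-1/42) = -11/42 ≈ -0.26190)
Z(E) = -10 + E
U(m) = 28 + (-54 + m)/(-11/42 + m) (U(m) = (m - 54)/(m - 11/42) + 28 = (-54 + m)/(-11/42 + m) + 28 = 28 + (-54 + m)/(-11/42 + m))
((U(51) - 5446) - 8092) + Z(1)*(-33) = ((14*(-184 + 87*51)/(-11 + 42*51) - 5446) - 8092) + (-10 + 1)*(-33) = ((14*(-184 + 4437)/(-11 + 2142) - 5446) - 8092) - 9*(-33) = ((14*4253/2131 - 5446) - 8092) + 297 = ((14*(1/2131)*4253 - 5446) - 8092) + 297 = ((59542/2131 - 5446) - 8092) + 297 = (-11545884/2131 - 8092) + 297 = -28789936/2131 + 297 = -28157029/2131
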